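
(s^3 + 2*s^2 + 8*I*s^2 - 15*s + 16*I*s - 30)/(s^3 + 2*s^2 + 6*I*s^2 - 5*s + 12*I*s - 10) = (s + 3*I)/(s + I)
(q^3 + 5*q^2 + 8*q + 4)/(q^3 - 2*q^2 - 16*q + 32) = (q^3 + 5*q^2 + 8*q + 4)/(q^3 - 2*q^2 - 16*q + 32)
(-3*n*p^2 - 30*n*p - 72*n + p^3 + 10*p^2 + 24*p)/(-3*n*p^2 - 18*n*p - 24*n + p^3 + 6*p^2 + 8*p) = (p + 6)/(p + 2)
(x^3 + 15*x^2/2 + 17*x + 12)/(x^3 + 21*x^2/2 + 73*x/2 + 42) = (2*x^2 + 7*x + 6)/(2*x^2 + 13*x + 21)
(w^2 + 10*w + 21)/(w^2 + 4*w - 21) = (w + 3)/(w - 3)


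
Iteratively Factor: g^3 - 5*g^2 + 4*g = (g - 1)*(g^2 - 4*g) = g*(g - 1)*(g - 4)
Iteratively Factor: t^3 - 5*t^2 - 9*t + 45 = (t - 5)*(t^2 - 9) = (t - 5)*(t - 3)*(t + 3)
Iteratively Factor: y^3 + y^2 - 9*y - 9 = (y - 3)*(y^2 + 4*y + 3) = (y - 3)*(y + 1)*(y + 3)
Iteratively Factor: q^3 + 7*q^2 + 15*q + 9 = (q + 1)*(q^2 + 6*q + 9) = (q + 1)*(q + 3)*(q + 3)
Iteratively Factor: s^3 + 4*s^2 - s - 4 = (s - 1)*(s^2 + 5*s + 4) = (s - 1)*(s + 1)*(s + 4)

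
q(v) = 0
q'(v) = 0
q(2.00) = 0.00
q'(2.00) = 0.00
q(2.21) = 0.00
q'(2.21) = 0.00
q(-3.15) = 0.00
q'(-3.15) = 0.00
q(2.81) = 0.00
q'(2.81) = 0.00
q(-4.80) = 0.00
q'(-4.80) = 0.00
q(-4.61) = 0.00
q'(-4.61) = 0.00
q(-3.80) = 0.00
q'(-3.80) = 0.00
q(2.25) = 0.00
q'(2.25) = 0.00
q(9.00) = 0.00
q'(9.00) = 0.00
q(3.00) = 0.00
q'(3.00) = 0.00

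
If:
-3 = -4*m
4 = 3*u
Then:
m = 3/4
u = 4/3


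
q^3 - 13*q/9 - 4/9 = (q - 4/3)*(q + 1/3)*(q + 1)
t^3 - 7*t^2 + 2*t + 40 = (t - 5)*(t - 4)*(t + 2)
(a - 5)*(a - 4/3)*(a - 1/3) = a^3 - 20*a^2/3 + 79*a/9 - 20/9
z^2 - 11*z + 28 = (z - 7)*(z - 4)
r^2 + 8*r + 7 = (r + 1)*(r + 7)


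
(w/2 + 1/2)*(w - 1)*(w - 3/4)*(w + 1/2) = w^4/2 - w^3/8 - 11*w^2/16 + w/8 + 3/16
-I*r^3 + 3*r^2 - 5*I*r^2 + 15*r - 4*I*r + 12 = (r + 4)*(r + 3*I)*(-I*r - I)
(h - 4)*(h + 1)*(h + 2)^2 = h^4 + h^3 - 12*h^2 - 28*h - 16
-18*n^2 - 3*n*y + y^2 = (-6*n + y)*(3*n + y)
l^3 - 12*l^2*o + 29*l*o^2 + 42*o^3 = (l - 7*o)*(l - 6*o)*(l + o)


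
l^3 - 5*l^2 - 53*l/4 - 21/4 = (l - 7)*(l + 1/2)*(l + 3/2)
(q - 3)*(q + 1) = q^2 - 2*q - 3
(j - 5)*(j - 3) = j^2 - 8*j + 15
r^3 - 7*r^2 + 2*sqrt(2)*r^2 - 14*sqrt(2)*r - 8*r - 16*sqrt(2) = (r - 8)*(r + 1)*(r + 2*sqrt(2))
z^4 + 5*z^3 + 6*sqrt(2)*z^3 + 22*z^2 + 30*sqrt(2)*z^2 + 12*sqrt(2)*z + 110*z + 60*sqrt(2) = (z + 5)*(z + sqrt(2))*(z + 2*sqrt(2))*(z + 3*sqrt(2))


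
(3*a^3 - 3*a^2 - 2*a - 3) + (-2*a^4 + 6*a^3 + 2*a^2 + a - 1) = -2*a^4 + 9*a^3 - a^2 - a - 4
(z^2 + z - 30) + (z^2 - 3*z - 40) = 2*z^2 - 2*z - 70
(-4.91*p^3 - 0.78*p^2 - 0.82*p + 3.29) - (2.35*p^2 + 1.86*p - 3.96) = -4.91*p^3 - 3.13*p^2 - 2.68*p + 7.25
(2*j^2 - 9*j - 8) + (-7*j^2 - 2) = -5*j^2 - 9*j - 10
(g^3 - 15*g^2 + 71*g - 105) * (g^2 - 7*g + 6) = g^5 - 22*g^4 + 182*g^3 - 692*g^2 + 1161*g - 630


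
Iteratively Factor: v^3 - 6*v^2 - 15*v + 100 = (v - 5)*(v^2 - v - 20) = (v - 5)^2*(v + 4)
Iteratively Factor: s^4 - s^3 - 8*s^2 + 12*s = (s + 3)*(s^3 - 4*s^2 + 4*s) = (s - 2)*(s + 3)*(s^2 - 2*s) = (s - 2)^2*(s + 3)*(s)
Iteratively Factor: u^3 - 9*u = (u - 3)*(u^2 + 3*u) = (u - 3)*(u + 3)*(u)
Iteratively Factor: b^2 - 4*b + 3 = (b - 3)*(b - 1)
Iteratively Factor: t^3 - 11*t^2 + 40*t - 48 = (t - 4)*(t^2 - 7*t + 12) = (t - 4)^2*(t - 3)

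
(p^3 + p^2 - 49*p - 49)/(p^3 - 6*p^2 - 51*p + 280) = (p^2 - 6*p - 7)/(p^2 - 13*p + 40)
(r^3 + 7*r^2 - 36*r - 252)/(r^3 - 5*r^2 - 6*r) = (r^2 + 13*r + 42)/(r*(r + 1))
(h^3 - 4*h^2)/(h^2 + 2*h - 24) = h^2/(h + 6)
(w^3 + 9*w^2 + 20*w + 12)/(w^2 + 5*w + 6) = (w^2 + 7*w + 6)/(w + 3)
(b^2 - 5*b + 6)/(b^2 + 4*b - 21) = (b - 2)/(b + 7)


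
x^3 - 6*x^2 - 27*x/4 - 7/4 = (x - 7)*(x + 1/2)^2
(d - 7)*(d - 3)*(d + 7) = d^3 - 3*d^2 - 49*d + 147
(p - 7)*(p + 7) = p^2 - 49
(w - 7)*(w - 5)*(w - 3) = w^3 - 15*w^2 + 71*w - 105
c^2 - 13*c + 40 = (c - 8)*(c - 5)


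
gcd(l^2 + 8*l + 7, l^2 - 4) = 1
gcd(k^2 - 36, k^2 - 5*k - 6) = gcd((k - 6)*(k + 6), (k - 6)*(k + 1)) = k - 6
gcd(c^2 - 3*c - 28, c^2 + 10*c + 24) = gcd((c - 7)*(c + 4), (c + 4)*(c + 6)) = c + 4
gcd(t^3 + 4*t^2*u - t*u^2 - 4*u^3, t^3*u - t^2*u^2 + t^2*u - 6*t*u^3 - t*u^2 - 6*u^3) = 1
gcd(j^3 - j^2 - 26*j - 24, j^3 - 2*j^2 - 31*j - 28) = j^2 + 5*j + 4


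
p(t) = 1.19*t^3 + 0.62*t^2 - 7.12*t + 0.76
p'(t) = 3.57*t^2 + 1.24*t - 7.12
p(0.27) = -1.09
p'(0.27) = -6.52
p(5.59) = 188.20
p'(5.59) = 111.37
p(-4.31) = -52.31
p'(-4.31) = 53.85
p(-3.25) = -10.40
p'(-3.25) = 26.56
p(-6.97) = -322.44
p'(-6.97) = 157.67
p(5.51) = 179.42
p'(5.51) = 108.10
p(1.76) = -3.36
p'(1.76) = 6.12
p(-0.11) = 1.55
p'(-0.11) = -7.21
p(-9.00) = -752.45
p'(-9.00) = 270.89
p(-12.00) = -1880.84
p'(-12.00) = 492.08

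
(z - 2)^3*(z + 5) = z^4 - z^3 - 18*z^2 + 52*z - 40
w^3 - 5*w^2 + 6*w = w*(w - 3)*(w - 2)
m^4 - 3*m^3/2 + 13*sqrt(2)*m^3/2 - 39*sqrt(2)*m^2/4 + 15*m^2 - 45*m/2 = m*(m - 3/2)*(m + 3*sqrt(2)/2)*(m + 5*sqrt(2))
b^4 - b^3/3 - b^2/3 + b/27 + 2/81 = (b - 2/3)*(b - 1/3)*(b + 1/3)^2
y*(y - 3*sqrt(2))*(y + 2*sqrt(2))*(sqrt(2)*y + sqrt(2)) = sqrt(2)*y^4 - 2*y^3 + sqrt(2)*y^3 - 12*sqrt(2)*y^2 - 2*y^2 - 12*sqrt(2)*y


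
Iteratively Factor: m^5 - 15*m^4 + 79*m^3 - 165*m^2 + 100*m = (m - 1)*(m^4 - 14*m^3 + 65*m^2 - 100*m) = (m - 4)*(m - 1)*(m^3 - 10*m^2 + 25*m) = m*(m - 4)*(m - 1)*(m^2 - 10*m + 25) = m*(m - 5)*(m - 4)*(m - 1)*(m - 5)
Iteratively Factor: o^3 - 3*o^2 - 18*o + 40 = (o + 4)*(o^2 - 7*o + 10) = (o - 2)*(o + 4)*(o - 5)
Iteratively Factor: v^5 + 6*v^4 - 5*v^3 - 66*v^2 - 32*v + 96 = (v - 1)*(v^4 + 7*v^3 + 2*v^2 - 64*v - 96) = (v - 3)*(v - 1)*(v^3 + 10*v^2 + 32*v + 32) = (v - 3)*(v - 1)*(v + 2)*(v^2 + 8*v + 16) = (v - 3)*(v - 1)*(v + 2)*(v + 4)*(v + 4)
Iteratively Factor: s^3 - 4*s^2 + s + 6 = (s - 2)*(s^2 - 2*s - 3) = (s - 2)*(s + 1)*(s - 3)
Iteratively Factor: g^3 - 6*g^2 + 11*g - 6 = (g - 3)*(g^2 - 3*g + 2) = (g - 3)*(g - 1)*(g - 2)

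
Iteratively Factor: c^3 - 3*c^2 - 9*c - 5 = (c + 1)*(c^2 - 4*c - 5) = (c - 5)*(c + 1)*(c + 1)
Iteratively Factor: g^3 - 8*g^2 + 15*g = (g - 3)*(g^2 - 5*g) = (g - 5)*(g - 3)*(g)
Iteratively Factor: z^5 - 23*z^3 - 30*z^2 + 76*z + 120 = (z + 2)*(z^4 - 2*z^3 - 19*z^2 + 8*z + 60) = (z - 5)*(z + 2)*(z^3 + 3*z^2 - 4*z - 12) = (z - 5)*(z + 2)*(z + 3)*(z^2 - 4) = (z - 5)*(z + 2)^2*(z + 3)*(z - 2)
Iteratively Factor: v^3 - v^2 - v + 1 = (v + 1)*(v^2 - 2*v + 1) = (v - 1)*(v + 1)*(v - 1)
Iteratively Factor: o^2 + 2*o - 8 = (o - 2)*(o + 4)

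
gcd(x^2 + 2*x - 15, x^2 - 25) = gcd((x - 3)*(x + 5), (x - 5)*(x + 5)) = x + 5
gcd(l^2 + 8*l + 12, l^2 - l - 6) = l + 2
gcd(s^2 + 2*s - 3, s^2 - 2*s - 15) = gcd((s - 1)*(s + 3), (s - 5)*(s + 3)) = s + 3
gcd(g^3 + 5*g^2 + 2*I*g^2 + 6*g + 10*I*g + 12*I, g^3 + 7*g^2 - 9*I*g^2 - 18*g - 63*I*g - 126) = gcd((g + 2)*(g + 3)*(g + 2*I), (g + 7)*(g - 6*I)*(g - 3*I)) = 1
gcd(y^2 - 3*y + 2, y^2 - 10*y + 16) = y - 2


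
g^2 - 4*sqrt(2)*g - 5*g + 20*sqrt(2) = (g - 5)*(g - 4*sqrt(2))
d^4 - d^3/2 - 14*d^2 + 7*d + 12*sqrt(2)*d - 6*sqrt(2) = (d - 1/2)*(d - 2*sqrt(2))*(d - sqrt(2))*(d + 3*sqrt(2))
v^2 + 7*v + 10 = (v + 2)*(v + 5)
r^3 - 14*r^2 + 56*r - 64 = (r - 8)*(r - 4)*(r - 2)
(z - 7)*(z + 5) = z^2 - 2*z - 35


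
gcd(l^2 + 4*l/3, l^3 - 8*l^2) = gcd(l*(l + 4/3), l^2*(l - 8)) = l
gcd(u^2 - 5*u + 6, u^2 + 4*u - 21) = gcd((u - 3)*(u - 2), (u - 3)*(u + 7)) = u - 3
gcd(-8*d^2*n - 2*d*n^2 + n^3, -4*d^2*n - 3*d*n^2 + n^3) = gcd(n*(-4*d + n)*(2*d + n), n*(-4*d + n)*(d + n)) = 4*d*n - n^2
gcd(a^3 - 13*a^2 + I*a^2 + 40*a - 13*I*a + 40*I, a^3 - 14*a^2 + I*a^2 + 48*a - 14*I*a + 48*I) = a^2 + a*(-8 + I) - 8*I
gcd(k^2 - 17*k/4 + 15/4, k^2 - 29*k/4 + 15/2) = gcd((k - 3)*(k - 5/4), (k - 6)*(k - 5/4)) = k - 5/4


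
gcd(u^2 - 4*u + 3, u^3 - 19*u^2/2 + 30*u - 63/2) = u - 3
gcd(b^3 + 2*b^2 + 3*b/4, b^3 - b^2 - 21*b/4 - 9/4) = b^2 + 2*b + 3/4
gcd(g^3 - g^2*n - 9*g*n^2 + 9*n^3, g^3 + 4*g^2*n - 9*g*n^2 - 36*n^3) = g^2 - 9*n^2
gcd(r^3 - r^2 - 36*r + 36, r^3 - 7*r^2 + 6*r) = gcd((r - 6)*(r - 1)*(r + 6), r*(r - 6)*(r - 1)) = r^2 - 7*r + 6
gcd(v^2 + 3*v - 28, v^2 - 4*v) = v - 4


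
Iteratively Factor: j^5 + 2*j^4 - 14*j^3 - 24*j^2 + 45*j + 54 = (j + 1)*(j^4 + j^3 - 15*j^2 - 9*j + 54) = (j + 1)*(j + 3)*(j^3 - 2*j^2 - 9*j + 18) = (j - 2)*(j + 1)*(j + 3)*(j^2 - 9) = (j - 3)*(j - 2)*(j + 1)*(j + 3)*(j + 3)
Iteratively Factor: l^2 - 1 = (l - 1)*(l + 1)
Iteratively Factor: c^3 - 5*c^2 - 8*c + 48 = (c + 3)*(c^2 - 8*c + 16) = (c - 4)*(c + 3)*(c - 4)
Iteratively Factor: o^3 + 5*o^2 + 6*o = (o)*(o^2 + 5*o + 6) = o*(o + 2)*(o + 3)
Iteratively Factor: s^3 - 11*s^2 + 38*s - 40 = (s - 2)*(s^2 - 9*s + 20) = (s - 5)*(s - 2)*(s - 4)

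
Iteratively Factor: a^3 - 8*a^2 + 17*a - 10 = (a - 5)*(a^2 - 3*a + 2) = (a - 5)*(a - 2)*(a - 1)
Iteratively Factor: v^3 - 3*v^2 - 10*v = (v)*(v^2 - 3*v - 10) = v*(v + 2)*(v - 5)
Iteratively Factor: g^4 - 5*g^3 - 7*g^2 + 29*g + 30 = (g + 1)*(g^3 - 6*g^2 - g + 30) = (g - 5)*(g + 1)*(g^2 - g - 6) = (g - 5)*(g + 1)*(g + 2)*(g - 3)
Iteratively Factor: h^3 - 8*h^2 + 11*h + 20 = (h + 1)*(h^2 - 9*h + 20) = (h - 4)*(h + 1)*(h - 5)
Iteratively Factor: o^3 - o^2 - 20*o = (o - 5)*(o^2 + 4*o) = (o - 5)*(o + 4)*(o)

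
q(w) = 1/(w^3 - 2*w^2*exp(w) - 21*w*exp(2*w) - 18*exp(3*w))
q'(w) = (2*w^2*exp(w) - 3*w^2 + 42*w*exp(2*w) + 4*w*exp(w) + 54*exp(3*w) + 21*exp(2*w))/(w^3 - 2*w^2*exp(w) - 21*w*exp(2*w) - 18*exp(3*w))^2 = (2*w^2*exp(w) - 3*w^2 + 42*w*exp(2*w) + 4*w*exp(w) + 54*exp(3*w) + 21*exp(2*w))/(-w^3 + 2*w^2*exp(w) + 21*w*exp(2*w) + 18*exp(3*w))^2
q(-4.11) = -0.01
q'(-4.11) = -0.01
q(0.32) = -0.02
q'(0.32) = 0.06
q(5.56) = -0.00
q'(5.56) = 0.00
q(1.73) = -0.00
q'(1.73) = 0.00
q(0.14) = -0.03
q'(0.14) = 0.12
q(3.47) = -0.00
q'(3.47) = 0.00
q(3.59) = -0.00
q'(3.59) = 0.00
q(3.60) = -0.00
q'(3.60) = 0.00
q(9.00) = 0.00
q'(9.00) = 0.00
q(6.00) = 0.00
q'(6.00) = 0.00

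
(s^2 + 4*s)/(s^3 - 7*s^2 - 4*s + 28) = s*(s + 4)/(s^3 - 7*s^2 - 4*s + 28)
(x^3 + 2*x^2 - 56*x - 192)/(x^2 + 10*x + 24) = x - 8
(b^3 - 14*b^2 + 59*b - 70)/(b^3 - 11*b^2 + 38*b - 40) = (b - 7)/(b - 4)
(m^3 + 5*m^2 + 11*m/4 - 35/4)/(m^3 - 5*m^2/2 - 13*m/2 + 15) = (2*m^2 + 5*m - 7)/(2*(m^2 - 5*m + 6))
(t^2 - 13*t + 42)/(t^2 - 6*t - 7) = (t - 6)/(t + 1)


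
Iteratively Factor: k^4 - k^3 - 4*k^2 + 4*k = (k)*(k^3 - k^2 - 4*k + 4) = k*(k - 2)*(k^2 + k - 2) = k*(k - 2)*(k - 1)*(k + 2)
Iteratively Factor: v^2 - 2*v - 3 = (v + 1)*(v - 3)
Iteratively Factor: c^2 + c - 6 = (c - 2)*(c + 3)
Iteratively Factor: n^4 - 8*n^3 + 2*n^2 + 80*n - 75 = (n - 5)*(n^3 - 3*n^2 - 13*n + 15) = (n - 5)*(n + 3)*(n^2 - 6*n + 5) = (n - 5)*(n - 1)*(n + 3)*(n - 5)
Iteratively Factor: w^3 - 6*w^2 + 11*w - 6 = (w - 3)*(w^2 - 3*w + 2) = (w - 3)*(w - 2)*(w - 1)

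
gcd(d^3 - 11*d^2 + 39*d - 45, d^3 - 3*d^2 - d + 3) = d - 3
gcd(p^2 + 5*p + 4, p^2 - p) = 1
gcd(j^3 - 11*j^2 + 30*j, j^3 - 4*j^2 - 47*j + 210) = j^2 - 11*j + 30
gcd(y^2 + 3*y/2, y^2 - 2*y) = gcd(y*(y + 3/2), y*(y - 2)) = y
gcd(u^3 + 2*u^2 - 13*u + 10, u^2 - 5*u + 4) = u - 1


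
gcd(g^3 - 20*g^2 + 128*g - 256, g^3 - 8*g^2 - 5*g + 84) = g - 4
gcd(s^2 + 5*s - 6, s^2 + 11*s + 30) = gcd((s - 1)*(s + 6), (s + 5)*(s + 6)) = s + 6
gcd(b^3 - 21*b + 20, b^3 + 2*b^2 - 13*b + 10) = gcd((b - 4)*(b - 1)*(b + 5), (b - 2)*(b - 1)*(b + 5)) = b^2 + 4*b - 5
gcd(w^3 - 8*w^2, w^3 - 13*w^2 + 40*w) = w^2 - 8*w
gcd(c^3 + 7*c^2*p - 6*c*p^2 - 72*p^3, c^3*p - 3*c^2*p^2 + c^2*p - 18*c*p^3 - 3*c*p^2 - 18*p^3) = 1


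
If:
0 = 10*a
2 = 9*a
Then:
No Solution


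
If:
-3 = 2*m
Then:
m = -3/2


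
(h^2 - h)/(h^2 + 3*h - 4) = h/(h + 4)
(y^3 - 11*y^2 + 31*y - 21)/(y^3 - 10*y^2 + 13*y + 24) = (y^2 - 8*y + 7)/(y^2 - 7*y - 8)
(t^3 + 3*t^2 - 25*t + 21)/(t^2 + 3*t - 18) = (t^2 + 6*t - 7)/(t + 6)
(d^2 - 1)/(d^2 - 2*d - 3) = (d - 1)/(d - 3)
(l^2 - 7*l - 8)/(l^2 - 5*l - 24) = (l + 1)/(l + 3)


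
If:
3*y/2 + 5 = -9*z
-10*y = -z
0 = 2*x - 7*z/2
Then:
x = -175/183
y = -10/183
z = -100/183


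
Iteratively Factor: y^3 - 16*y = (y + 4)*(y^2 - 4*y) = y*(y + 4)*(y - 4)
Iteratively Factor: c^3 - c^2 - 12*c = (c - 4)*(c^2 + 3*c) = (c - 4)*(c + 3)*(c)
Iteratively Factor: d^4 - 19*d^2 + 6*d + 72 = (d - 3)*(d^3 + 3*d^2 - 10*d - 24) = (d - 3)*(d + 2)*(d^2 + d - 12) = (d - 3)^2*(d + 2)*(d + 4)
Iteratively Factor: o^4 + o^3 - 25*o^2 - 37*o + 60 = (o - 5)*(o^3 + 6*o^2 + 5*o - 12) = (o - 5)*(o + 4)*(o^2 + 2*o - 3) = (o - 5)*(o - 1)*(o + 4)*(o + 3)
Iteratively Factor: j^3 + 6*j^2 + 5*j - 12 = (j - 1)*(j^2 + 7*j + 12) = (j - 1)*(j + 4)*(j + 3)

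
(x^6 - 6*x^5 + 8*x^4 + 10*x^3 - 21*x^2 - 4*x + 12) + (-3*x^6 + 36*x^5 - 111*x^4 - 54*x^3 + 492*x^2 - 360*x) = -2*x^6 + 30*x^5 - 103*x^4 - 44*x^3 + 471*x^2 - 364*x + 12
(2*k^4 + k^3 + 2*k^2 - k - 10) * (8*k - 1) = 16*k^5 + 6*k^4 + 15*k^3 - 10*k^2 - 79*k + 10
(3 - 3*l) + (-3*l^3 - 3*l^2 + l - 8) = -3*l^3 - 3*l^2 - 2*l - 5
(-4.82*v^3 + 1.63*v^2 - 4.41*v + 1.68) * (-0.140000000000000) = 0.6748*v^3 - 0.2282*v^2 + 0.6174*v - 0.2352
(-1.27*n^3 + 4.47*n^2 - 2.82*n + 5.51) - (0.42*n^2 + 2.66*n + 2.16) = -1.27*n^3 + 4.05*n^2 - 5.48*n + 3.35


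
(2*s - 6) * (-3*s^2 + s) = -6*s^3 + 20*s^2 - 6*s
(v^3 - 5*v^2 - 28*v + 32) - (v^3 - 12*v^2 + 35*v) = 7*v^2 - 63*v + 32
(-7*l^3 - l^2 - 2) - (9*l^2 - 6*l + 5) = -7*l^3 - 10*l^2 + 6*l - 7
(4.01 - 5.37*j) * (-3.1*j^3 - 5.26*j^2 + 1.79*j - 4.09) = 16.647*j^4 + 15.8152*j^3 - 30.7049*j^2 + 29.1412*j - 16.4009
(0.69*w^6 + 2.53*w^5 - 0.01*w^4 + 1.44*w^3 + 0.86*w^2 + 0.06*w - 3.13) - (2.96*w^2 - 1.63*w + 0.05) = 0.69*w^6 + 2.53*w^5 - 0.01*w^4 + 1.44*w^3 - 2.1*w^2 + 1.69*w - 3.18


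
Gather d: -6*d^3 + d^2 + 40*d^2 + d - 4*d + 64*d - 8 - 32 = -6*d^3 + 41*d^2 + 61*d - 40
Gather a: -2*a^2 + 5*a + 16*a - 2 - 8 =-2*a^2 + 21*a - 10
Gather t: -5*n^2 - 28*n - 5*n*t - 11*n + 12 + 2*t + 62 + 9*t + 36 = -5*n^2 - 39*n + t*(11 - 5*n) + 110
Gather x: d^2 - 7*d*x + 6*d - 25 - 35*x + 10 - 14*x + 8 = d^2 + 6*d + x*(-7*d - 49) - 7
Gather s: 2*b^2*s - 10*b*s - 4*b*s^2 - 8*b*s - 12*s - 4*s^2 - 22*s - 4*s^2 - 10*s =s^2*(-4*b - 8) + s*(2*b^2 - 18*b - 44)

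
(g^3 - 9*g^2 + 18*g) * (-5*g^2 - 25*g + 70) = -5*g^5 + 20*g^4 + 205*g^3 - 1080*g^2 + 1260*g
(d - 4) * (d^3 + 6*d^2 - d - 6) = d^4 + 2*d^3 - 25*d^2 - 2*d + 24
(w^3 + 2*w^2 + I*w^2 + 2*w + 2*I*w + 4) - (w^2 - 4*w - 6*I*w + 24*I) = w^3 + w^2 + I*w^2 + 6*w + 8*I*w + 4 - 24*I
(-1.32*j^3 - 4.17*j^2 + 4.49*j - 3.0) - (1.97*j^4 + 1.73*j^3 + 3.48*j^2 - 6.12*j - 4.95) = -1.97*j^4 - 3.05*j^3 - 7.65*j^2 + 10.61*j + 1.95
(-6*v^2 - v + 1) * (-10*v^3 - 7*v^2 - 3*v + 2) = 60*v^5 + 52*v^4 + 15*v^3 - 16*v^2 - 5*v + 2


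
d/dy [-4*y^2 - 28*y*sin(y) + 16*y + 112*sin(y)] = -28*y*cos(y) - 8*y - 28*sin(y) + 112*cos(y) + 16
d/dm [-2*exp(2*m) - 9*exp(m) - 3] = (-4*exp(m) - 9)*exp(m)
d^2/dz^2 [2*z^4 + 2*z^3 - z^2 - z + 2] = 24*z^2 + 12*z - 2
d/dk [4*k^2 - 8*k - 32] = 8*k - 8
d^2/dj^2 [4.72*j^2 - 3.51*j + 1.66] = 9.44000000000000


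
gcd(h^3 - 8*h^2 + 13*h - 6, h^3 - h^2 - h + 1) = h^2 - 2*h + 1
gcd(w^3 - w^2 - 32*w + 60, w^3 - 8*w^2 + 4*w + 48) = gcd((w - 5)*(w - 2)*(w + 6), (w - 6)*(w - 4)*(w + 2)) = 1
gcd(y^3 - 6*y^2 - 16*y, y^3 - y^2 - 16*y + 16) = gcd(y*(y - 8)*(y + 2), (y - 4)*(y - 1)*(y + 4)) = 1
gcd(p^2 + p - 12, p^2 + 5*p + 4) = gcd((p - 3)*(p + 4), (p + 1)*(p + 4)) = p + 4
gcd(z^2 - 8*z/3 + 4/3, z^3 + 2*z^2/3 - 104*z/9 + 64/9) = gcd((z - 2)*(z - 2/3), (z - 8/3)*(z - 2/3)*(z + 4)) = z - 2/3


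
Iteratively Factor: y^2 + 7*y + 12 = (y + 4)*(y + 3)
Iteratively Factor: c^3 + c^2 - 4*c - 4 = (c - 2)*(c^2 + 3*c + 2) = (c - 2)*(c + 2)*(c + 1)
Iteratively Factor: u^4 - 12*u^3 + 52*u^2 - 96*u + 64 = (u - 4)*(u^3 - 8*u^2 + 20*u - 16) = (u - 4)*(u - 2)*(u^2 - 6*u + 8) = (u - 4)*(u - 2)^2*(u - 4)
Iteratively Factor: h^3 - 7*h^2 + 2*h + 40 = (h - 4)*(h^2 - 3*h - 10) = (h - 4)*(h + 2)*(h - 5)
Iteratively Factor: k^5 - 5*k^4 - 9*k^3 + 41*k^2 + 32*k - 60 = (k - 5)*(k^4 - 9*k^2 - 4*k + 12) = (k - 5)*(k + 2)*(k^3 - 2*k^2 - 5*k + 6) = (k - 5)*(k - 3)*(k + 2)*(k^2 + k - 2) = (k - 5)*(k - 3)*(k - 1)*(k + 2)*(k + 2)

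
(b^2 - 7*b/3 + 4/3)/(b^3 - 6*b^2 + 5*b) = (b - 4/3)/(b*(b - 5))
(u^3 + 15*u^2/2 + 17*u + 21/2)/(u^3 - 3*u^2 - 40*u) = (2*u^3 + 15*u^2 + 34*u + 21)/(2*u*(u^2 - 3*u - 40))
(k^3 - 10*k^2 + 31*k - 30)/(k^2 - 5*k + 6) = k - 5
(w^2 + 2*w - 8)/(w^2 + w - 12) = (w - 2)/(w - 3)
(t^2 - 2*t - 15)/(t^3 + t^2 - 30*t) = (t + 3)/(t*(t + 6))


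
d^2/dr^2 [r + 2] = 0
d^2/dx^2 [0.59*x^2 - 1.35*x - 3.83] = 1.18000000000000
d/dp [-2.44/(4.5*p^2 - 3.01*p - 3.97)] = (21.96*p - 7.3444)/(-4.5*p^2 + 3.01*p + 3.97)^2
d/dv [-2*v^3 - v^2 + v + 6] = -6*v^2 - 2*v + 1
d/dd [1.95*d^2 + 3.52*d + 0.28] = 3.9*d + 3.52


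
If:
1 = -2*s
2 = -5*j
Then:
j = -2/5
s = -1/2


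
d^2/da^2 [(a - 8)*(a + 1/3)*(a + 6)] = 6*a - 10/3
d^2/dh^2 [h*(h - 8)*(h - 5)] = 6*h - 26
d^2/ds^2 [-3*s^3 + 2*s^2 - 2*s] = 4 - 18*s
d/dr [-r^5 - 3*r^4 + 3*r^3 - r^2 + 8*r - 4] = -5*r^4 - 12*r^3 + 9*r^2 - 2*r + 8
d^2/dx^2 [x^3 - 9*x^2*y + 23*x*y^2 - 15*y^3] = 6*x - 18*y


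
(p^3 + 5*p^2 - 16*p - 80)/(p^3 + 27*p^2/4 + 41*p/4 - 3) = 4*(p^2 + p - 20)/(4*p^2 + 11*p - 3)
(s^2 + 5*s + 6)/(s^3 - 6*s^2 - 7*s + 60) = (s + 2)/(s^2 - 9*s + 20)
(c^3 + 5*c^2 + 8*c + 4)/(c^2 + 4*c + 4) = c + 1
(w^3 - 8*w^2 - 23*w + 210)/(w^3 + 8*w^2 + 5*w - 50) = (w^2 - 13*w + 42)/(w^2 + 3*w - 10)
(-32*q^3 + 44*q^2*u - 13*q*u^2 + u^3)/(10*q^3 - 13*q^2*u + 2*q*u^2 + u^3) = (-32*q^2 + 12*q*u - u^2)/(10*q^2 - 3*q*u - u^2)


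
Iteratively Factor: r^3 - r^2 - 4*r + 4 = (r + 2)*(r^2 - 3*r + 2) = (r - 1)*(r + 2)*(r - 2)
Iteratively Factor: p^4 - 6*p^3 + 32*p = (p + 2)*(p^3 - 8*p^2 + 16*p) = (p - 4)*(p + 2)*(p^2 - 4*p) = p*(p - 4)*(p + 2)*(p - 4)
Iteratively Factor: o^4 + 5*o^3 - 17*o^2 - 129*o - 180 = (o + 3)*(o^3 + 2*o^2 - 23*o - 60) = (o + 3)^2*(o^2 - o - 20) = (o + 3)^2*(o + 4)*(o - 5)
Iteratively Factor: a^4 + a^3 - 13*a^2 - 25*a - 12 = (a + 1)*(a^3 - 13*a - 12) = (a - 4)*(a + 1)*(a^2 + 4*a + 3) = (a - 4)*(a + 1)^2*(a + 3)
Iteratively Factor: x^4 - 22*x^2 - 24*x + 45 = (x + 3)*(x^3 - 3*x^2 - 13*x + 15) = (x + 3)^2*(x^2 - 6*x + 5) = (x - 5)*(x + 3)^2*(x - 1)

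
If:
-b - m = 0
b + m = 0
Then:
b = -m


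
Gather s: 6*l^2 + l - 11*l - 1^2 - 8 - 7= 6*l^2 - 10*l - 16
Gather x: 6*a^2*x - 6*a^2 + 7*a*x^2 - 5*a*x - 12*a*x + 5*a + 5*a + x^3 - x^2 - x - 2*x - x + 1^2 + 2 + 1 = -6*a^2 + 10*a + x^3 + x^2*(7*a - 1) + x*(6*a^2 - 17*a - 4) + 4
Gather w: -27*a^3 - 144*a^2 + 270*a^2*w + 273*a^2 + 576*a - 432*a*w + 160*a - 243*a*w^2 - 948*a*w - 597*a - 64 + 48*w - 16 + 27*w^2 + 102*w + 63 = -27*a^3 + 129*a^2 + 139*a + w^2*(27 - 243*a) + w*(270*a^2 - 1380*a + 150) - 17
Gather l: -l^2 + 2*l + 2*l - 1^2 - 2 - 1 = -l^2 + 4*l - 4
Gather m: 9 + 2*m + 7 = 2*m + 16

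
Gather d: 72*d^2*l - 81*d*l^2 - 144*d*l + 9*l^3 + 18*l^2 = 72*d^2*l + d*(-81*l^2 - 144*l) + 9*l^3 + 18*l^2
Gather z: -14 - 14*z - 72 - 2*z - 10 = -16*z - 96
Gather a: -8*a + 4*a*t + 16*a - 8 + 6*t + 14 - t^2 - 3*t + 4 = a*(4*t + 8) - t^2 + 3*t + 10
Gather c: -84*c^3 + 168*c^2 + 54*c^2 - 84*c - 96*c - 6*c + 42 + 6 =-84*c^3 + 222*c^2 - 186*c + 48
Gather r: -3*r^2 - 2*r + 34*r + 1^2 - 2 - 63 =-3*r^2 + 32*r - 64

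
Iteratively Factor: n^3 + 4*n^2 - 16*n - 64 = (n - 4)*(n^2 + 8*n + 16) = (n - 4)*(n + 4)*(n + 4)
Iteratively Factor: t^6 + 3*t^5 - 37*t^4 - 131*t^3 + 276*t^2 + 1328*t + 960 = (t - 4)*(t^5 + 7*t^4 - 9*t^3 - 167*t^2 - 392*t - 240) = (t - 5)*(t - 4)*(t^4 + 12*t^3 + 51*t^2 + 88*t + 48) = (t - 5)*(t - 4)*(t + 3)*(t^3 + 9*t^2 + 24*t + 16) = (t - 5)*(t - 4)*(t + 3)*(t + 4)*(t^2 + 5*t + 4) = (t - 5)*(t - 4)*(t + 3)*(t + 4)^2*(t + 1)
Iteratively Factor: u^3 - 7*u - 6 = (u + 2)*(u^2 - 2*u - 3) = (u - 3)*(u + 2)*(u + 1)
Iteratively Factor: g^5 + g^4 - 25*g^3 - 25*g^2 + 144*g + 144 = (g - 4)*(g^4 + 5*g^3 - 5*g^2 - 45*g - 36) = (g - 4)*(g + 4)*(g^3 + g^2 - 9*g - 9) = (g - 4)*(g + 1)*(g + 4)*(g^2 - 9) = (g - 4)*(g - 3)*(g + 1)*(g + 4)*(g + 3)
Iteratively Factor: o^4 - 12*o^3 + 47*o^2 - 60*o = (o - 5)*(o^3 - 7*o^2 + 12*o) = (o - 5)*(o - 3)*(o^2 - 4*o) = o*(o - 5)*(o - 3)*(o - 4)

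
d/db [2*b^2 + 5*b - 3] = 4*b + 5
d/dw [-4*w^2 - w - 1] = -8*w - 1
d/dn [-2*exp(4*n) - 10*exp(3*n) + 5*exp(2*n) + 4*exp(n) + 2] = (-8*exp(3*n) - 30*exp(2*n) + 10*exp(n) + 4)*exp(n)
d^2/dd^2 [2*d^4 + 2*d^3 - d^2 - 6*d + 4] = 24*d^2 + 12*d - 2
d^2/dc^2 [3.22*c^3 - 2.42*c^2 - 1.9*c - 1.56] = 19.32*c - 4.84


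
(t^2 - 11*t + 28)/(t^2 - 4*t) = (t - 7)/t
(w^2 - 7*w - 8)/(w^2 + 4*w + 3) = (w - 8)/(w + 3)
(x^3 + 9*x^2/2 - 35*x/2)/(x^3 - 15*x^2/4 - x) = 2*(-2*x^2 - 9*x + 35)/(-4*x^2 + 15*x + 4)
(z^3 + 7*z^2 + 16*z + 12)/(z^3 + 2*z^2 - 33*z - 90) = (z^2 + 4*z + 4)/(z^2 - z - 30)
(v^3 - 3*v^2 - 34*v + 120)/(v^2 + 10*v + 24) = (v^2 - 9*v + 20)/(v + 4)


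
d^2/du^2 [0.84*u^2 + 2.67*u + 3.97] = 1.68000000000000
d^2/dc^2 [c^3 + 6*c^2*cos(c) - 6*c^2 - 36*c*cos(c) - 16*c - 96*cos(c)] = -6*c^2*cos(c) - 24*c*sin(c) + 36*c*cos(c) + 6*c + 72*sin(c) + 108*cos(c) - 12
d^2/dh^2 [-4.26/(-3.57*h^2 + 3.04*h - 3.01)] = (-108.586548*h^2 + 92.465856*h + 4.26*(7.14*h - 3.04)*(14.28*h - 6.08) - 91.553364)/(3.57*h^2 - 3.04*h + 3.01)^3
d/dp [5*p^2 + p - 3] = 10*p + 1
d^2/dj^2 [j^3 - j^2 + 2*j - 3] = 6*j - 2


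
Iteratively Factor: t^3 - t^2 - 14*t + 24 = (t + 4)*(t^2 - 5*t + 6) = (t - 3)*(t + 4)*(t - 2)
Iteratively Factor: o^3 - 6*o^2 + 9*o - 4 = (o - 1)*(o^2 - 5*o + 4) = (o - 4)*(o - 1)*(o - 1)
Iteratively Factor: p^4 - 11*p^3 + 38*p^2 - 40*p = (p - 5)*(p^3 - 6*p^2 + 8*p) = (p - 5)*(p - 2)*(p^2 - 4*p) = p*(p - 5)*(p - 2)*(p - 4)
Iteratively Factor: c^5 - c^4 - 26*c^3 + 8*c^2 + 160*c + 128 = (c + 1)*(c^4 - 2*c^3 - 24*c^2 + 32*c + 128) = (c - 4)*(c + 1)*(c^3 + 2*c^2 - 16*c - 32) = (c - 4)*(c + 1)*(c + 2)*(c^2 - 16) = (c - 4)^2*(c + 1)*(c + 2)*(c + 4)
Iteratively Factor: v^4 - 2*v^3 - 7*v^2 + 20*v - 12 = (v - 2)*(v^3 - 7*v + 6) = (v - 2)^2*(v^2 + 2*v - 3) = (v - 2)^2*(v - 1)*(v + 3)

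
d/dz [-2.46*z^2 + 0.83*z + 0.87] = 0.83 - 4.92*z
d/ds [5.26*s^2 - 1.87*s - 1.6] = 10.52*s - 1.87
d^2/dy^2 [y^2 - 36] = 2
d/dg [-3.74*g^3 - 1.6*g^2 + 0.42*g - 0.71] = -11.22*g^2 - 3.2*g + 0.42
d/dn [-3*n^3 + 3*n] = 3 - 9*n^2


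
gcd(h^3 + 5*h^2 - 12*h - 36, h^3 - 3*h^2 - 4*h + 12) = h^2 - h - 6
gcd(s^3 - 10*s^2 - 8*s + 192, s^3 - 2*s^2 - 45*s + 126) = s - 6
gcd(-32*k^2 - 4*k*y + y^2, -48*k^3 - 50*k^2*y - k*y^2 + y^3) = -8*k + y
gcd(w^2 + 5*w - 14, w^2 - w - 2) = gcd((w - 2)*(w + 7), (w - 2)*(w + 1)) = w - 2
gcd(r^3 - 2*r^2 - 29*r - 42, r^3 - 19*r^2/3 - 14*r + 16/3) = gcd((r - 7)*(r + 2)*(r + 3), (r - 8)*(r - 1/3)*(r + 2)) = r + 2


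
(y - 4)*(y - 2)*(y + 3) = y^3 - 3*y^2 - 10*y + 24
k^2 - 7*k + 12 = (k - 4)*(k - 3)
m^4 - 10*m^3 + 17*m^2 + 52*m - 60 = (m - 6)*(m - 5)*(m - 1)*(m + 2)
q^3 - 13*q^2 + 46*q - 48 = (q - 8)*(q - 3)*(q - 2)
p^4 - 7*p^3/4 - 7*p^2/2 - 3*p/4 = p*(p - 3)*(p + 1/4)*(p + 1)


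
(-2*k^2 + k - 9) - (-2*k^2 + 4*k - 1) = -3*k - 8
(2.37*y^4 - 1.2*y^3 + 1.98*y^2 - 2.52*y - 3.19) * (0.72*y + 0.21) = 1.7064*y^5 - 0.3663*y^4 + 1.1736*y^3 - 1.3986*y^2 - 2.826*y - 0.6699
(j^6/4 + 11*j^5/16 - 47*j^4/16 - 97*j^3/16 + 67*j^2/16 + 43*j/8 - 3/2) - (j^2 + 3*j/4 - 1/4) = j^6/4 + 11*j^5/16 - 47*j^4/16 - 97*j^3/16 + 51*j^2/16 + 37*j/8 - 5/4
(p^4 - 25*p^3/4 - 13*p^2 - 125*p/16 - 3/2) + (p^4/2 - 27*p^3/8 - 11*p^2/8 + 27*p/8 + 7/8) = 3*p^4/2 - 77*p^3/8 - 115*p^2/8 - 71*p/16 - 5/8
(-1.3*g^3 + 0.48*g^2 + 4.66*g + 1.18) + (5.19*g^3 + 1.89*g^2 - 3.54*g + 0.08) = 3.89*g^3 + 2.37*g^2 + 1.12*g + 1.26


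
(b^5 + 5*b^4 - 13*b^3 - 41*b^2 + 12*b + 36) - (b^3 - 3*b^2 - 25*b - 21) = b^5 + 5*b^4 - 14*b^3 - 38*b^2 + 37*b + 57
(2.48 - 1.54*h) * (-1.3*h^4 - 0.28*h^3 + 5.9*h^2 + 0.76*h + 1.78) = 2.002*h^5 - 2.7928*h^4 - 9.7804*h^3 + 13.4616*h^2 - 0.8564*h + 4.4144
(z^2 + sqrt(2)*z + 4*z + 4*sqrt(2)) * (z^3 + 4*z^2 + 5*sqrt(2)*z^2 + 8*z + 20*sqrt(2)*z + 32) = z^5 + 8*z^4 + 6*sqrt(2)*z^4 + 34*z^3 + 48*sqrt(2)*z^3 + 144*z^2 + 104*sqrt(2)*z^2 + 64*sqrt(2)*z + 288*z + 128*sqrt(2)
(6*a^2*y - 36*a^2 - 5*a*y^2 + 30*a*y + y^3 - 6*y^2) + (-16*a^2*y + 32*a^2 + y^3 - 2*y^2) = -10*a^2*y - 4*a^2 - 5*a*y^2 + 30*a*y + 2*y^3 - 8*y^2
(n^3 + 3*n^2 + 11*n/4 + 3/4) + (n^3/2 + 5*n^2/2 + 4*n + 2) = 3*n^3/2 + 11*n^2/2 + 27*n/4 + 11/4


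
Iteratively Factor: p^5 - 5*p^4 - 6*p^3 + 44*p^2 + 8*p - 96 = (p - 4)*(p^4 - p^3 - 10*p^2 + 4*p + 24) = (p - 4)*(p - 2)*(p^3 + p^2 - 8*p - 12) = (p - 4)*(p - 2)*(p + 2)*(p^2 - p - 6) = (p - 4)*(p - 3)*(p - 2)*(p + 2)*(p + 2)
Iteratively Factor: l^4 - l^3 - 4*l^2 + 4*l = (l + 2)*(l^3 - 3*l^2 + 2*l) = (l - 2)*(l + 2)*(l^2 - l) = (l - 2)*(l - 1)*(l + 2)*(l)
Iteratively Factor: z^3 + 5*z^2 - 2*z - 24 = (z - 2)*(z^2 + 7*z + 12) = (z - 2)*(z + 4)*(z + 3)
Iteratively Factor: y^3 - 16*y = (y)*(y^2 - 16) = y*(y - 4)*(y + 4)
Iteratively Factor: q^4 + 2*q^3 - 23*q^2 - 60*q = (q)*(q^3 + 2*q^2 - 23*q - 60) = q*(q + 4)*(q^2 - 2*q - 15) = q*(q + 3)*(q + 4)*(q - 5)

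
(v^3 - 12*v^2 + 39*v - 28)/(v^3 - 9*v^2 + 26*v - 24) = (v^2 - 8*v + 7)/(v^2 - 5*v + 6)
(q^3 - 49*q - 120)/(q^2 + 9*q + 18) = (q^2 - 3*q - 40)/(q + 6)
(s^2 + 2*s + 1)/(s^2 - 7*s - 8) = (s + 1)/(s - 8)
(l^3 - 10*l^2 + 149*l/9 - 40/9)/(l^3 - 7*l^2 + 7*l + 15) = (9*l^3 - 90*l^2 + 149*l - 40)/(9*(l^3 - 7*l^2 + 7*l + 15))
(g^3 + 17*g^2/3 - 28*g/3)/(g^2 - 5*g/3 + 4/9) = 3*g*(g + 7)/(3*g - 1)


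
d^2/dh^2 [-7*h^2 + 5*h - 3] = -14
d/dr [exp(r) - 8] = exp(r)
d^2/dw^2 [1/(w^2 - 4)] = 2*(3*w^2 + 4)/(w^2 - 4)^3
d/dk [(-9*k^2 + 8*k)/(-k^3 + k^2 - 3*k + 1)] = (-k*(9*k - 8)*(3*k^2 - 2*k + 3) + 2*(9*k - 4)*(k^3 - k^2 + 3*k - 1))/(k^3 - k^2 + 3*k - 1)^2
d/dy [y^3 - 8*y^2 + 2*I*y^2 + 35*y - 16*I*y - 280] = 3*y^2 + 4*y*(-4 + I) + 35 - 16*I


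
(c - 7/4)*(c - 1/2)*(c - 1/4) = c^3 - 5*c^2/2 + 23*c/16 - 7/32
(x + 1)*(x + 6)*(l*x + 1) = l*x^3 + 7*l*x^2 + 6*l*x + x^2 + 7*x + 6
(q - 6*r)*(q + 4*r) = q^2 - 2*q*r - 24*r^2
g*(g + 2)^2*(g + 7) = g^4 + 11*g^3 + 32*g^2 + 28*g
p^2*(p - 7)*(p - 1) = p^4 - 8*p^3 + 7*p^2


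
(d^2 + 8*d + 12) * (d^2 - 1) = d^4 + 8*d^3 + 11*d^2 - 8*d - 12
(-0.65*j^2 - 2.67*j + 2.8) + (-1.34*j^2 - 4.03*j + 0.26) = -1.99*j^2 - 6.7*j + 3.06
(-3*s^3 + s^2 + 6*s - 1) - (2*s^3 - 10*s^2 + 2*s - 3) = -5*s^3 + 11*s^2 + 4*s + 2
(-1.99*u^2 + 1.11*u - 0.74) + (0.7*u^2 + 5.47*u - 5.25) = -1.29*u^2 + 6.58*u - 5.99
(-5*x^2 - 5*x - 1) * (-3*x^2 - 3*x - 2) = 15*x^4 + 30*x^3 + 28*x^2 + 13*x + 2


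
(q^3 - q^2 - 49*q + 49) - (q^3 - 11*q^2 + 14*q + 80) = 10*q^2 - 63*q - 31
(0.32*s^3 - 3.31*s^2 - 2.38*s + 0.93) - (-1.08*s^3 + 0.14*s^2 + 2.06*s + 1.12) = 1.4*s^3 - 3.45*s^2 - 4.44*s - 0.19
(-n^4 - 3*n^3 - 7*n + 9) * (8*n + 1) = -8*n^5 - 25*n^4 - 3*n^3 - 56*n^2 + 65*n + 9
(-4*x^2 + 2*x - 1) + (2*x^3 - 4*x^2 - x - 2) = 2*x^3 - 8*x^2 + x - 3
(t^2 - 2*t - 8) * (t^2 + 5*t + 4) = t^4 + 3*t^3 - 14*t^2 - 48*t - 32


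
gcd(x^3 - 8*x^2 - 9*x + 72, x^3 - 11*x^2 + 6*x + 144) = x^2 - 5*x - 24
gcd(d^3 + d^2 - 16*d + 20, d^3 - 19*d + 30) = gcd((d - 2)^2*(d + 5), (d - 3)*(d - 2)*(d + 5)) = d^2 + 3*d - 10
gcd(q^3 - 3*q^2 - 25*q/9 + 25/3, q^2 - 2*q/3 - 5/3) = q - 5/3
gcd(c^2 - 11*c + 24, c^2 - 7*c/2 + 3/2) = c - 3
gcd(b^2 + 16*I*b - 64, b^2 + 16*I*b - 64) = b^2 + 16*I*b - 64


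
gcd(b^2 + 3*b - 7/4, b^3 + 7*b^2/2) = b + 7/2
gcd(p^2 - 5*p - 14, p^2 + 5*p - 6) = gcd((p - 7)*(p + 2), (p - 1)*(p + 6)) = 1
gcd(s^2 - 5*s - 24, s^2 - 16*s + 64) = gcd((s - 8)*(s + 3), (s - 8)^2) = s - 8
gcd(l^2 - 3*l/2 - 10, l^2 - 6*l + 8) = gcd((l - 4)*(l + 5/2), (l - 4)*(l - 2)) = l - 4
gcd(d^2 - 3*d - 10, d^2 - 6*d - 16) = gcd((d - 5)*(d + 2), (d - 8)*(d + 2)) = d + 2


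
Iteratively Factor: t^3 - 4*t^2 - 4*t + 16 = (t + 2)*(t^2 - 6*t + 8) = (t - 4)*(t + 2)*(t - 2)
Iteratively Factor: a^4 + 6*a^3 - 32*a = (a + 4)*(a^3 + 2*a^2 - 8*a) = (a - 2)*(a + 4)*(a^2 + 4*a) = a*(a - 2)*(a + 4)*(a + 4)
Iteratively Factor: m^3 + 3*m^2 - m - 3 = (m + 3)*(m^2 - 1) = (m - 1)*(m + 3)*(m + 1)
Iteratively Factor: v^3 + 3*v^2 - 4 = (v + 2)*(v^2 + v - 2) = (v + 2)^2*(v - 1)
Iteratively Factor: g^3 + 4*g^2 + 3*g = (g + 1)*(g^2 + 3*g) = (g + 1)*(g + 3)*(g)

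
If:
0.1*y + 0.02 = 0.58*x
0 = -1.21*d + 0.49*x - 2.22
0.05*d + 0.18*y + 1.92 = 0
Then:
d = -2.52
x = -1.68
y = -9.97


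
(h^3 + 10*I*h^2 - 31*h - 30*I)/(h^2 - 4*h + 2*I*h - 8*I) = (h^2 + 8*I*h - 15)/(h - 4)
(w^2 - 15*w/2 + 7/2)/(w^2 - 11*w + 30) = (2*w^2 - 15*w + 7)/(2*(w^2 - 11*w + 30))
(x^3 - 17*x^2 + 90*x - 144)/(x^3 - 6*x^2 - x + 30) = (x^2 - 14*x + 48)/(x^2 - 3*x - 10)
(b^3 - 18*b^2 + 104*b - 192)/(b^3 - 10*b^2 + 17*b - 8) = (b^2 - 10*b + 24)/(b^2 - 2*b + 1)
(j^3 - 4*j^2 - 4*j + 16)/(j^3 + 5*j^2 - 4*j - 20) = (j - 4)/(j + 5)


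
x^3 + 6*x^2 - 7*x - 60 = (x - 3)*(x + 4)*(x + 5)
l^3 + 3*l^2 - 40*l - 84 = (l - 6)*(l + 2)*(l + 7)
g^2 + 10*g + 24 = (g + 4)*(g + 6)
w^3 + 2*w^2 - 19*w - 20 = (w - 4)*(w + 1)*(w + 5)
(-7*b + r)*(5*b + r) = -35*b^2 - 2*b*r + r^2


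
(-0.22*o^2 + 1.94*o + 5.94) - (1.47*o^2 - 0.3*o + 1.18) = -1.69*o^2 + 2.24*o + 4.76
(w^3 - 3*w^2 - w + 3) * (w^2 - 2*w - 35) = w^5 - 5*w^4 - 30*w^3 + 110*w^2 + 29*w - 105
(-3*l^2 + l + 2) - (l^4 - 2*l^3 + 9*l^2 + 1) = -l^4 + 2*l^3 - 12*l^2 + l + 1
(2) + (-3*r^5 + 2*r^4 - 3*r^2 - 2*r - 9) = -3*r^5 + 2*r^4 - 3*r^2 - 2*r - 7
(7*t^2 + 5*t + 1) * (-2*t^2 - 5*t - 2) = -14*t^4 - 45*t^3 - 41*t^2 - 15*t - 2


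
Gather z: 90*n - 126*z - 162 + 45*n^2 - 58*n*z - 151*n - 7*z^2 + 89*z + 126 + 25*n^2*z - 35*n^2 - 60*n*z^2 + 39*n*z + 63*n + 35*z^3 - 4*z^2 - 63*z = 10*n^2 + 2*n + 35*z^3 + z^2*(-60*n - 11) + z*(25*n^2 - 19*n - 100) - 36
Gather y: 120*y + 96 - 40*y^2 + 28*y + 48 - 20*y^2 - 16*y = -60*y^2 + 132*y + 144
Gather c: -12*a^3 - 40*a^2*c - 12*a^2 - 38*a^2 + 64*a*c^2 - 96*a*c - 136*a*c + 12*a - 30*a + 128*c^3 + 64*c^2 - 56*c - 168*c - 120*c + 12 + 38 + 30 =-12*a^3 - 50*a^2 - 18*a + 128*c^3 + c^2*(64*a + 64) + c*(-40*a^2 - 232*a - 344) + 80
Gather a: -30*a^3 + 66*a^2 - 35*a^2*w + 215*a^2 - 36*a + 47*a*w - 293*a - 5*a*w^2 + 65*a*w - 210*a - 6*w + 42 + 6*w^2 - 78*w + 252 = -30*a^3 + a^2*(281 - 35*w) + a*(-5*w^2 + 112*w - 539) + 6*w^2 - 84*w + 294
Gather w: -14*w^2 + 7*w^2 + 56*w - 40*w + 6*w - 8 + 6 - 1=-7*w^2 + 22*w - 3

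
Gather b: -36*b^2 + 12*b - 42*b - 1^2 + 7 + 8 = -36*b^2 - 30*b + 14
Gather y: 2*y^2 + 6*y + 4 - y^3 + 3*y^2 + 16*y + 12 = -y^3 + 5*y^2 + 22*y + 16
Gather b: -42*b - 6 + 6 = -42*b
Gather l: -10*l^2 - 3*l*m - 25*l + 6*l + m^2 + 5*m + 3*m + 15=-10*l^2 + l*(-3*m - 19) + m^2 + 8*m + 15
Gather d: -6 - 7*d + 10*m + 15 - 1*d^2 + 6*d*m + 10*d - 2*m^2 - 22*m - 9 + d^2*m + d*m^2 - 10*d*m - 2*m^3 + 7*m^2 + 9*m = d^2*(m - 1) + d*(m^2 - 4*m + 3) - 2*m^3 + 5*m^2 - 3*m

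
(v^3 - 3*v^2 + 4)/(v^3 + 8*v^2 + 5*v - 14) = (v^3 - 3*v^2 + 4)/(v^3 + 8*v^2 + 5*v - 14)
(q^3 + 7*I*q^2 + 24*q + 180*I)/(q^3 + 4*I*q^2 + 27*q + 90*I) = (q + 6*I)/(q + 3*I)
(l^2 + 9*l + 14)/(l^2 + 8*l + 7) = (l + 2)/(l + 1)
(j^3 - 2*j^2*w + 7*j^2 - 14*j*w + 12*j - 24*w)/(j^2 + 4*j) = j - 2*w + 3 - 6*w/j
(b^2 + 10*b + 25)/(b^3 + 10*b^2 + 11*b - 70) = (b + 5)/(b^2 + 5*b - 14)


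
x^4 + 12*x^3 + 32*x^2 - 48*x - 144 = (x - 2)*(x + 2)*(x + 6)^2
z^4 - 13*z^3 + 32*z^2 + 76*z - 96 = (z - 8)*(z - 6)*(z - 1)*(z + 2)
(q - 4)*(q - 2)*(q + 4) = q^3 - 2*q^2 - 16*q + 32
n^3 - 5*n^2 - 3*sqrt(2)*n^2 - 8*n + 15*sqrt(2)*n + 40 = (n - 5)*(n - 4*sqrt(2))*(n + sqrt(2))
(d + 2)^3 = d^3 + 6*d^2 + 12*d + 8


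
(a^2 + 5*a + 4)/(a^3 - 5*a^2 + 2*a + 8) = (a + 4)/(a^2 - 6*a + 8)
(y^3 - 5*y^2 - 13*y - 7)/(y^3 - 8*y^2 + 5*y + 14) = (y + 1)/(y - 2)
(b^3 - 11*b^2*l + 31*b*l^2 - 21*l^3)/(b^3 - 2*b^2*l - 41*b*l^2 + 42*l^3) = (b - 3*l)/(b + 6*l)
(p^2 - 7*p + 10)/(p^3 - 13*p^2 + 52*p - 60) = 1/(p - 6)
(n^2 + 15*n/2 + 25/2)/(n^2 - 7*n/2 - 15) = (n + 5)/(n - 6)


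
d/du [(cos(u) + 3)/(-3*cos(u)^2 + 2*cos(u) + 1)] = (-3*cos(u)^2 - 18*cos(u) + 5)*sin(u)/((cos(u) - 1)^2*(3*cos(u) + 1)^2)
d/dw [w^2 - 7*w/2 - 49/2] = 2*w - 7/2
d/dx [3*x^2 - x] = 6*x - 1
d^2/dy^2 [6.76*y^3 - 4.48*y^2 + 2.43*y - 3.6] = 40.56*y - 8.96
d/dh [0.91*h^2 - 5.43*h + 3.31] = 1.82*h - 5.43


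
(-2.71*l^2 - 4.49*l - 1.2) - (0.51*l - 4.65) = -2.71*l^2 - 5.0*l + 3.45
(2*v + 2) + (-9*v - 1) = 1 - 7*v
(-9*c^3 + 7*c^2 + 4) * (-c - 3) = 9*c^4 + 20*c^3 - 21*c^2 - 4*c - 12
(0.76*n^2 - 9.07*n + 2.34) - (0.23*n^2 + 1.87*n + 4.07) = 0.53*n^2 - 10.94*n - 1.73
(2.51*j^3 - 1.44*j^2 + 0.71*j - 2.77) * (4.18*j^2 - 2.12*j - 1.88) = 10.4918*j^5 - 11.3404*j^4 + 1.3018*j^3 - 10.3766*j^2 + 4.5376*j + 5.2076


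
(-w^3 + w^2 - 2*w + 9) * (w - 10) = -w^4 + 11*w^3 - 12*w^2 + 29*w - 90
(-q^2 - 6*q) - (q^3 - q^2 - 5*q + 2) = -q^3 - q - 2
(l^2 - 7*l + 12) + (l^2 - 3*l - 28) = 2*l^2 - 10*l - 16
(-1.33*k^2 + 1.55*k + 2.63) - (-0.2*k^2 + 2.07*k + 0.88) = -1.13*k^2 - 0.52*k + 1.75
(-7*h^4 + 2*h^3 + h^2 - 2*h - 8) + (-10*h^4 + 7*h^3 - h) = -17*h^4 + 9*h^3 + h^2 - 3*h - 8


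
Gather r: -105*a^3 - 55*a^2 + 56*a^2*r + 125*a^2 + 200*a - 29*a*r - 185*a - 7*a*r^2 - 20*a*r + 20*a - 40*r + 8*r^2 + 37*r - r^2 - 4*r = -105*a^3 + 70*a^2 + 35*a + r^2*(7 - 7*a) + r*(56*a^2 - 49*a - 7)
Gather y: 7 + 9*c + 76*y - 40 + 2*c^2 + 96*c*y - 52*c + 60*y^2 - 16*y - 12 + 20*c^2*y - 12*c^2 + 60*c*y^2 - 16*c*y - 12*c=-10*c^2 - 55*c + y^2*(60*c + 60) + y*(20*c^2 + 80*c + 60) - 45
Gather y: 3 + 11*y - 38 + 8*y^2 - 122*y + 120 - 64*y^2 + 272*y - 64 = -56*y^2 + 161*y + 21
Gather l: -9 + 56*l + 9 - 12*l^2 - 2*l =-12*l^2 + 54*l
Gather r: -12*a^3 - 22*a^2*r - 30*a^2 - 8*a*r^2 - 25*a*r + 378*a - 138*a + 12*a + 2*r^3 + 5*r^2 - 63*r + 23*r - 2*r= -12*a^3 - 30*a^2 + 252*a + 2*r^3 + r^2*(5 - 8*a) + r*(-22*a^2 - 25*a - 42)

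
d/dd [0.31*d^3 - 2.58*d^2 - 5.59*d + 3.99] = 0.93*d^2 - 5.16*d - 5.59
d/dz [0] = 0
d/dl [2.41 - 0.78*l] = -0.780000000000000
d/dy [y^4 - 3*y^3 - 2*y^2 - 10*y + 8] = 4*y^3 - 9*y^2 - 4*y - 10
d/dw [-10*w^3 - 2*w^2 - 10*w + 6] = -30*w^2 - 4*w - 10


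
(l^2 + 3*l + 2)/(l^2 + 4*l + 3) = (l + 2)/(l + 3)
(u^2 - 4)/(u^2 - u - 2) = (u + 2)/(u + 1)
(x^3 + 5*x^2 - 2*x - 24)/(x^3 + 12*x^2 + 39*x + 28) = (x^2 + x - 6)/(x^2 + 8*x + 7)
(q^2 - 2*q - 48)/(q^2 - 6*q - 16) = (q + 6)/(q + 2)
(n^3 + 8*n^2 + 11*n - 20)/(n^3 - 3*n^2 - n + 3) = (n^2 + 9*n + 20)/(n^2 - 2*n - 3)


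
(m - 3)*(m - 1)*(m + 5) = m^3 + m^2 - 17*m + 15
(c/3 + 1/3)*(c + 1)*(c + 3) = c^3/3 + 5*c^2/3 + 7*c/3 + 1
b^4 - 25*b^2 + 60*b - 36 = (b - 3)*(b - 2)*(b - 1)*(b + 6)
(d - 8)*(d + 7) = d^2 - d - 56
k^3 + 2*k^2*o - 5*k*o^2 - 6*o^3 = (k - 2*o)*(k + o)*(k + 3*o)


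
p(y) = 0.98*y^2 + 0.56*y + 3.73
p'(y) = 1.96*y + 0.56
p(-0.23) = 3.65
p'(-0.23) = 0.11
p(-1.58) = 5.29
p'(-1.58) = -2.54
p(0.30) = 3.99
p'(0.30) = 1.15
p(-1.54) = 5.19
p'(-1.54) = -2.46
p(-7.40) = 53.25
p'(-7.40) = -13.94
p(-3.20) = 11.97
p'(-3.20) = -5.71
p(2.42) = 10.82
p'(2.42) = 5.30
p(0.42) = 4.14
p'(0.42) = 1.38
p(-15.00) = 215.83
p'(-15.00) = -28.84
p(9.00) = 88.15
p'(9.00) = 18.20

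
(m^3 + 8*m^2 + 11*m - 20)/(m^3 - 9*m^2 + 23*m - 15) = (m^2 + 9*m + 20)/(m^2 - 8*m + 15)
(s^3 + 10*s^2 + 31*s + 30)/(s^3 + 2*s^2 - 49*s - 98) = (s^2 + 8*s + 15)/(s^2 - 49)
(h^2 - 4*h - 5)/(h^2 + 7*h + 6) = (h - 5)/(h + 6)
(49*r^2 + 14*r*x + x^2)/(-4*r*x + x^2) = (49*r^2 + 14*r*x + x^2)/(x*(-4*r + x))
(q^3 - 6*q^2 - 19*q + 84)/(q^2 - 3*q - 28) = q - 3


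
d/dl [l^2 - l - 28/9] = 2*l - 1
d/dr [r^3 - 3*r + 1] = 3*r^2 - 3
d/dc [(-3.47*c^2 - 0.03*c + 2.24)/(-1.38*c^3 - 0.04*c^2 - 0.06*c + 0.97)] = (-4.7886*c^4 - 0.0828*c^3 + 9.4806*c^2 - 6.5526*c + 0.1053)/(1.9044*c^6 + 0.1104*c^5 + 0.1672*c^4 - 2.6724*c^3 - 0.074*c^2 - 0.1164*c + 0.9409)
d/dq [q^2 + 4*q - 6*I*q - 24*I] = 2*q + 4 - 6*I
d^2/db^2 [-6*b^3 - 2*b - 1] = -36*b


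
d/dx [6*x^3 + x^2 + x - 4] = 18*x^2 + 2*x + 1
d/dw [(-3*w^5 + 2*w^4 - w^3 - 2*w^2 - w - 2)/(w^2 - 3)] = (-9*w^6 + 4*w^5 + 44*w^4 - 24*w^3 + 10*w^2 + 16*w + 3)/(w^4 - 6*w^2 + 9)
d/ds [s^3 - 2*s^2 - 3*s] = 3*s^2 - 4*s - 3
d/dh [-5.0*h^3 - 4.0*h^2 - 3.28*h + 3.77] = -15.0*h^2 - 8.0*h - 3.28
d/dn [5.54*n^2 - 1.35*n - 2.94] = 11.08*n - 1.35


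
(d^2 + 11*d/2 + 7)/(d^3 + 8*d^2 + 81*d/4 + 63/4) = 2*(d + 2)/(2*d^2 + 9*d + 9)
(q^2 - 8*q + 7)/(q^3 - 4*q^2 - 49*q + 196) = (q - 1)/(q^2 + 3*q - 28)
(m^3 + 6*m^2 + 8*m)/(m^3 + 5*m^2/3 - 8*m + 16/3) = 3*m*(m + 2)/(3*m^2 - 7*m + 4)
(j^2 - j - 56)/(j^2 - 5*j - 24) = (j + 7)/(j + 3)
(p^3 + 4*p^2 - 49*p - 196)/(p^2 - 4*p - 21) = (p^2 + 11*p + 28)/(p + 3)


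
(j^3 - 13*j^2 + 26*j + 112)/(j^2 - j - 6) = (j^2 - 15*j + 56)/(j - 3)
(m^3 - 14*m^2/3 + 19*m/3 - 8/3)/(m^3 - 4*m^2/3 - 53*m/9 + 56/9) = 3*(m - 1)/(3*m + 7)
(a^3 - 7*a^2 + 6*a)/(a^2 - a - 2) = a*(-a^2 + 7*a - 6)/(-a^2 + a + 2)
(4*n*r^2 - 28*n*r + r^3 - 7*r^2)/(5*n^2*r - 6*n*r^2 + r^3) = (4*n*r - 28*n + r^2 - 7*r)/(5*n^2 - 6*n*r + r^2)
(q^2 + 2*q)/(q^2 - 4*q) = (q + 2)/(q - 4)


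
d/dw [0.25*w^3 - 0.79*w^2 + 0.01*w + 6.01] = 0.75*w^2 - 1.58*w + 0.01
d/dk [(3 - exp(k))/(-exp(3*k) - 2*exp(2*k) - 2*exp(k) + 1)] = (-2*exp(3*k) + 7*exp(2*k) + 12*exp(k) + 5)*exp(k)/(exp(6*k) + 4*exp(5*k) + 8*exp(4*k) + 6*exp(3*k) - 4*exp(k) + 1)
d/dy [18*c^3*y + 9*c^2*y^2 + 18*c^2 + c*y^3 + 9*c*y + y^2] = 18*c^3 + 18*c^2*y + 3*c*y^2 + 9*c + 2*y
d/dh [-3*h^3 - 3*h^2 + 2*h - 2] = -9*h^2 - 6*h + 2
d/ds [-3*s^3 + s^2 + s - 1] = -9*s^2 + 2*s + 1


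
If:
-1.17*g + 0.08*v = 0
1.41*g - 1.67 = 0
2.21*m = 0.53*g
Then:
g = 1.18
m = 0.28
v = 17.32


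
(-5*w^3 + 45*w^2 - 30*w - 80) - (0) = -5*w^3 + 45*w^2 - 30*w - 80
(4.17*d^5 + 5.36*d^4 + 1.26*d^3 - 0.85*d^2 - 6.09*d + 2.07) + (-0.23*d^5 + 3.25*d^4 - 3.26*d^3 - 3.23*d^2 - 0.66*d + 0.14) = 3.94*d^5 + 8.61*d^4 - 2.0*d^3 - 4.08*d^2 - 6.75*d + 2.21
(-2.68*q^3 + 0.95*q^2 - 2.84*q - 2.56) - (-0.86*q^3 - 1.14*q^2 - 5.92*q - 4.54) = -1.82*q^3 + 2.09*q^2 + 3.08*q + 1.98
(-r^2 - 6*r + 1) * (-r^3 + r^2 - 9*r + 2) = r^5 + 5*r^4 + 2*r^3 + 53*r^2 - 21*r + 2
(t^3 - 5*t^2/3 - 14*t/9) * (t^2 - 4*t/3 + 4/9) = t^5 - 3*t^4 + 10*t^3/9 + 4*t^2/3 - 56*t/81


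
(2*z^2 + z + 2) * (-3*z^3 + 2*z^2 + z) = -6*z^5 + z^4 - 2*z^3 + 5*z^2 + 2*z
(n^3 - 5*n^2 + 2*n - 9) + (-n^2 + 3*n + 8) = n^3 - 6*n^2 + 5*n - 1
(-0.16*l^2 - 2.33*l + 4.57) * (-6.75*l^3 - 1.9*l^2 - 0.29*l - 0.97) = 1.08*l^5 + 16.0315*l^4 - 26.3741*l^3 - 7.8521*l^2 + 0.9348*l - 4.4329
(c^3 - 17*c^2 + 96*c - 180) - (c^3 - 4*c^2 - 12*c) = -13*c^2 + 108*c - 180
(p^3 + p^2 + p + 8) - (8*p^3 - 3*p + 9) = -7*p^3 + p^2 + 4*p - 1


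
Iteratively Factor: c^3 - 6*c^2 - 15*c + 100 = (c - 5)*(c^2 - c - 20) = (c - 5)*(c + 4)*(c - 5)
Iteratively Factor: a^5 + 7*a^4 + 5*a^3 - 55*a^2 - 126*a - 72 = (a + 3)*(a^4 + 4*a^3 - 7*a^2 - 34*a - 24) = (a - 3)*(a + 3)*(a^3 + 7*a^2 + 14*a + 8) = (a - 3)*(a + 2)*(a + 3)*(a^2 + 5*a + 4) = (a - 3)*(a + 1)*(a + 2)*(a + 3)*(a + 4)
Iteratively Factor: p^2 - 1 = (p - 1)*(p + 1)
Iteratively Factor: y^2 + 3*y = (y)*(y + 3)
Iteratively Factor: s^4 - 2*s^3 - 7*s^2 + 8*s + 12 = (s - 2)*(s^3 - 7*s - 6) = (s - 2)*(s + 2)*(s^2 - 2*s - 3) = (s - 3)*(s - 2)*(s + 2)*(s + 1)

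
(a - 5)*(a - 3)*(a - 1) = a^3 - 9*a^2 + 23*a - 15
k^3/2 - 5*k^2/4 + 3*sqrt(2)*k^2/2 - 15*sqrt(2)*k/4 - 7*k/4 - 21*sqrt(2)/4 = (k/2 + 1/2)*(k - 7/2)*(k + 3*sqrt(2))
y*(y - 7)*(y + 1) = y^3 - 6*y^2 - 7*y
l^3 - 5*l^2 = l^2*(l - 5)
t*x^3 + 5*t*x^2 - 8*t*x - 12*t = (x - 2)*(x + 6)*(t*x + t)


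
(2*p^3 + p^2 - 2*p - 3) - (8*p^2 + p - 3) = 2*p^3 - 7*p^2 - 3*p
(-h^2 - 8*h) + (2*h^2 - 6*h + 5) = h^2 - 14*h + 5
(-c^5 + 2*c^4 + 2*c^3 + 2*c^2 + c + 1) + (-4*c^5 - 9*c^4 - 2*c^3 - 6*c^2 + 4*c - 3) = -5*c^5 - 7*c^4 - 4*c^2 + 5*c - 2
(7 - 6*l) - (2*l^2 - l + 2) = -2*l^2 - 5*l + 5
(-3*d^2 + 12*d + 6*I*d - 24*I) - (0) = -3*d^2 + 12*d + 6*I*d - 24*I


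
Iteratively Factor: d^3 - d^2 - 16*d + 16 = (d - 1)*(d^2 - 16) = (d - 1)*(d + 4)*(d - 4)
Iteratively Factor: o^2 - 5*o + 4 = (o - 1)*(o - 4)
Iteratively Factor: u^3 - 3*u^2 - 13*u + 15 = (u + 3)*(u^2 - 6*u + 5) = (u - 1)*(u + 3)*(u - 5)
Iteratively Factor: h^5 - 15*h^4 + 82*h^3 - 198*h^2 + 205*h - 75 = (h - 1)*(h^4 - 14*h^3 + 68*h^2 - 130*h + 75) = (h - 5)*(h - 1)*(h^3 - 9*h^2 + 23*h - 15) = (h - 5)*(h - 3)*(h - 1)*(h^2 - 6*h + 5) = (h - 5)*(h - 3)*(h - 1)^2*(h - 5)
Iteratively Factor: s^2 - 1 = (s - 1)*(s + 1)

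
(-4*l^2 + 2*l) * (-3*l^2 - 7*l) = 12*l^4 + 22*l^3 - 14*l^2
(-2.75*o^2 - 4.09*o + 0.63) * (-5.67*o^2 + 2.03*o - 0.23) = 15.5925*o^4 + 17.6078*o^3 - 11.2423*o^2 + 2.2196*o - 0.1449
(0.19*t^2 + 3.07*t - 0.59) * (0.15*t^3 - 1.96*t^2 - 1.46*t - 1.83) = 0.0285*t^5 + 0.0881*t^4 - 6.3831*t^3 - 3.6735*t^2 - 4.7567*t + 1.0797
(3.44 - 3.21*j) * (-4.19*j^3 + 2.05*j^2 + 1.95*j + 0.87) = 13.4499*j^4 - 20.9941*j^3 + 0.7925*j^2 + 3.9153*j + 2.9928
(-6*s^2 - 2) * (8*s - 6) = -48*s^3 + 36*s^2 - 16*s + 12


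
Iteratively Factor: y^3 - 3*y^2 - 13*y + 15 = (y - 1)*(y^2 - 2*y - 15) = (y - 5)*(y - 1)*(y + 3)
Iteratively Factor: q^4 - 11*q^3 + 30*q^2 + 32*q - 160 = (q - 4)*(q^3 - 7*q^2 + 2*q + 40) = (q - 4)*(q + 2)*(q^2 - 9*q + 20) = (q - 4)^2*(q + 2)*(q - 5)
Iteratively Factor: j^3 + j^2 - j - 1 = (j + 1)*(j^2 - 1) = (j + 1)^2*(j - 1)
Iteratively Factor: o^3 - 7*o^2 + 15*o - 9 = (o - 3)*(o^2 - 4*o + 3) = (o - 3)*(o - 1)*(o - 3)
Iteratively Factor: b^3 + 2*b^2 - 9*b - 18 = (b - 3)*(b^2 + 5*b + 6) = (b - 3)*(b + 3)*(b + 2)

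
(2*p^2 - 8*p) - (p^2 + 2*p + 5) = p^2 - 10*p - 5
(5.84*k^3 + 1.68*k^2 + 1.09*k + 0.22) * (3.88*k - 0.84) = 22.6592*k^4 + 1.6128*k^3 + 2.818*k^2 - 0.0620000000000001*k - 0.1848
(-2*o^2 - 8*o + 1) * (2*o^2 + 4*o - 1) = -4*o^4 - 24*o^3 - 28*o^2 + 12*o - 1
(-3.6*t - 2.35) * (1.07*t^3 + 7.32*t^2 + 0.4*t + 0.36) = -3.852*t^4 - 28.8665*t^3 - 18.642*t^2 - 2.236*t - 0.846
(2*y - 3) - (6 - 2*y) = 4*y - 9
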